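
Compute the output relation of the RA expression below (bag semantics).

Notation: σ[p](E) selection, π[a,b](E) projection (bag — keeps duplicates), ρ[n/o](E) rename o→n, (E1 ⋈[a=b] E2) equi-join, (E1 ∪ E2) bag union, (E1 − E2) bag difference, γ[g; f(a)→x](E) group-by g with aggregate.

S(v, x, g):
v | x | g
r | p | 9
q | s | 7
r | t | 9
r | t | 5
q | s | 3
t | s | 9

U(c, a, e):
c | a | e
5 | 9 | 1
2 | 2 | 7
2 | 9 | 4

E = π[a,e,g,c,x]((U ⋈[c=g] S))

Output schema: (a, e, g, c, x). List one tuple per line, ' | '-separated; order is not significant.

Stepwise |·|:
  U → 3
  S → 6
  (U ⋈[c=g] S) → 1
  π[a,e,g,c,x]((U ⋈[c=g] S)) → 1

== RESULT ==
a | e | g | c | x
9 | 1 | 5 | 5 | t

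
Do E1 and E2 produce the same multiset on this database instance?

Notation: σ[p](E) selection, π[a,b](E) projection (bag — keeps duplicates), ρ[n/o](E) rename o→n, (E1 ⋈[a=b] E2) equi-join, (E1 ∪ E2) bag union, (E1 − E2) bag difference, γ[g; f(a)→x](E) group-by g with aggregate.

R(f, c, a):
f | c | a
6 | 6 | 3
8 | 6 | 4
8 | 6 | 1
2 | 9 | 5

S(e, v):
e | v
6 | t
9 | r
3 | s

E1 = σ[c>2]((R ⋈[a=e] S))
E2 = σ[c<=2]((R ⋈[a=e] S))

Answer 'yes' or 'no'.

E1 stepwise |·|:
  R → 4
  S → 3
  (R ⋈[a=e] S) → 1
  σ[c>2]((R ⋈[a=e] S)) → 1
E2 stepwise |·|:
  R → 4
  S → 3
  (R ⋈[a=e] S) → 1
  σ[c<=2]((R ⋈[a=e] S)) → 0

E1 result:
f | c | a | e | v
6 | 6 | 3 | 3 | s
E2 result:
f | c | a | e | v
(0 rows)
Witness: (6, 6, 3, 3, 's') appears 1× in E1 but 0× in E2.

no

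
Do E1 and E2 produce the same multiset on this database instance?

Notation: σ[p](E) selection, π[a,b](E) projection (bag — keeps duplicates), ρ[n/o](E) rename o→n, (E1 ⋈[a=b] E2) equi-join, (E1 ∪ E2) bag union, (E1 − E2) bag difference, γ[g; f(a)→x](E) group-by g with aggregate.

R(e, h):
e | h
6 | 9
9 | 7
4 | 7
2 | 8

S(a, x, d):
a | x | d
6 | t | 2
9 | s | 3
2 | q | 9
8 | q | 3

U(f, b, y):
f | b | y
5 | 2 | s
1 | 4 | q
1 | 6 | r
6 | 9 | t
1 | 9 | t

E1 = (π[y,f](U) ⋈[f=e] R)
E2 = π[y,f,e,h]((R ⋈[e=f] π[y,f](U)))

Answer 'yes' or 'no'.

E1 per-node cardinality:
  U → 5
  π[y,f](U) → 5
  R → 4
  (π[y,f](U) ⋈[f=e] R) → 1
E2 per-node cardinality:
  R → 4
  U → 5
  π[y,f](U) → 5
  (R ⋈[e=f] π[y,f](U)) → 1
  π[y,f,e,h]((R ⋈[e=f] π[y,f](U))) → 1

E1 and E2 produce the same multiset:
y | f | e | h
t | 6 | 6 | 9

yes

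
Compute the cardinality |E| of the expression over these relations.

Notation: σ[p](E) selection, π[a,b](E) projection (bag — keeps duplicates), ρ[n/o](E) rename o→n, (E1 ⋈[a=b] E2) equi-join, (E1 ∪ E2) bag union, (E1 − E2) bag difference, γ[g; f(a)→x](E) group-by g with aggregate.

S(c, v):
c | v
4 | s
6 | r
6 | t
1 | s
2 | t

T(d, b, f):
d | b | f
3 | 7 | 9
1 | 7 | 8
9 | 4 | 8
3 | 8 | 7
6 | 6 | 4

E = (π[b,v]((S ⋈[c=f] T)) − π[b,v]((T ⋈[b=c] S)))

Per-node cardinality:
  S → 5
  T → 5
  (S ⋈[c=f] T) → 1
  π[b,v]((S ⋈[c=f] T)) → 1
  T → 5
  S → 5
  (T ⋈[b=c] S) → 3
  π[b,v]((T ⋈[b=c] S)) → 3
  (π[b,v]((S ⋈[c=f] T)) − π[b,v]((T ⋈[b=c] S))) → 1

|E| = 1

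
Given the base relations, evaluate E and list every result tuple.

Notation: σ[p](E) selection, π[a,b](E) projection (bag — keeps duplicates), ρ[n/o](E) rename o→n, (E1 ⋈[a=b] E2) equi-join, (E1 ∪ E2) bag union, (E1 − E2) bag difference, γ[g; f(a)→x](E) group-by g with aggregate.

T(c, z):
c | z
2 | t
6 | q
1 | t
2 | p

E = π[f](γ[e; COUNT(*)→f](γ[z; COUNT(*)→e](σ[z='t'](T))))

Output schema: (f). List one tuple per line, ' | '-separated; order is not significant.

Subexpression sizes:
  T → 4
  σ[z='t'](T) → 2
  γ[z; COUNT(*)→e](σ[z='t'](T)) → 1
  γ[e; COUNT(*)→f](γ[z; COUNT(*)→e](σ[z='t'](T))) → 1
  π[f](γ[e; COUNT(*)→f](γ[z; COUNT(*)→e](σ[z='t'](T)))) → 1

== RESULT ==
f
1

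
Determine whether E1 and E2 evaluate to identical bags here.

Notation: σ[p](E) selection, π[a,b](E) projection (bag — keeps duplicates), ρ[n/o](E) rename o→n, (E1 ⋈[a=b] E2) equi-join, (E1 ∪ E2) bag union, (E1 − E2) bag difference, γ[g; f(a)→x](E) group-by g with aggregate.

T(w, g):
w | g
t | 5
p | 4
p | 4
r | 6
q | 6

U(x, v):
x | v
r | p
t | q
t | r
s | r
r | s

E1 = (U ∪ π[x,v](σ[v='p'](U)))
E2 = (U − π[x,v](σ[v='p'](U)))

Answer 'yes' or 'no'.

E1 per-node cardinality:
  U → 5
  U → 5
  σ[v='p'](U) → 1
  π[x,v](σ[v='p'](U)) → 1
  (U ∪ π[x,v](σ[v='p'](U))) → 6
E2 per-node cardinality:
  U → 5
  U → 5
  σ[v='p'](U) → 1
  π[x,v](σ[v='p'](U)) → 1
  (U − π[x,v](σ[v='p'](U))) → 4

E1 result:
x | v
r | p
r | p
r | s
s | r
t | q
t | r
E2 result:
x | v
r | s
s | r
t | q
t | r
Witness: ('r', 'p') appears 2× in E1 but 0× in E2.

no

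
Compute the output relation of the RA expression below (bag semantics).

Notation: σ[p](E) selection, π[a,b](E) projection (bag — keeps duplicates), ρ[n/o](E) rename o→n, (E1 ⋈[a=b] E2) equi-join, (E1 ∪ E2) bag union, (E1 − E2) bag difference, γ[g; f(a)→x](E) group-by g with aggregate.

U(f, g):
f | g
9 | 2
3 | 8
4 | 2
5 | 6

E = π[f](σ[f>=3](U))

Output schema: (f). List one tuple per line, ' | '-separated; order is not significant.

Per-node cardinality:
  U → 4
  σ[f>=3](U) → 4
  π[f](σ[f>=3](U)) → 4

== RESULT ==
f
3
4
5
9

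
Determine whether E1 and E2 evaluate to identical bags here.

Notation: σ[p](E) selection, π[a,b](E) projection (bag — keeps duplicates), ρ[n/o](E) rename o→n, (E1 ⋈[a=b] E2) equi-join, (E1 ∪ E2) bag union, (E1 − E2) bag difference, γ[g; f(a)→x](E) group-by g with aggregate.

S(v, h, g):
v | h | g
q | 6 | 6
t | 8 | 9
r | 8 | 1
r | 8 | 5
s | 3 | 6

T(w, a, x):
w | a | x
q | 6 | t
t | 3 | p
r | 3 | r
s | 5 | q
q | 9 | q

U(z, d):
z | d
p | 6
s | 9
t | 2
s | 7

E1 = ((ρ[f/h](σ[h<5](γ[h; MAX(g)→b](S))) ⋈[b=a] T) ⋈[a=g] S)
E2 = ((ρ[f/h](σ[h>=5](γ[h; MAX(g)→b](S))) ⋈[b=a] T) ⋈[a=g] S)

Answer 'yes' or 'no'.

E1 subexpression sizes:
  S → 5
  γ[h; MAX(g)→b](S) → 3
  σ[h<5](γ[h; MAX(g)→b](S)) → 1
  ρ[f/h](σ[h<5](γ[h; MAX(g)→b](S))) → 1
  T → 5
  (ρ[f/h](σ[h<5](γ[h; MAX(g)→b](S))) ⋈[b=a] T) → 1
  S → 5
  ((ρ[f/h](σ[h<5](γ[h; MAX(g)→b](S))) ⋈[b=a] T) ⋈[a=g] S) → 2
E2 subexpression sizes:
  S → 5
  γ[h; MAX(g)→b](S) → 3
  σ[h>=5](γ[h; MAX(g)→b](S)) → 2
  ρ[f/h](σ[h>=5](γ[h; MAX(g)→b](S))) → 2
  T → 5
  (ρ[f/h](σ[h>=5](γ[h; MAX(g)→b](S))) ⋈[b=a] T) → 2
  S → 5
  ((ρ[f/h](σ[h>=5](γ[h; MAX(g)→b](S))) ⋈[b=a] T) ⋈[a=g] S) → 3

E1 result:
f | b | w | a | x | v | h | g
3 | 6 | q | 6 | t | q | 6 | 6
3 | 6 | q | 6 | t | s | 3 | 6
E2 result:
f | b | w | a | x | v | h | g
6 | 6 | q | 6 | t | q | 6 | 6
6 | 6 | q | 6 | t | s | 3 | 6
8 | 9 | q | 9 | q | t | 8 | 9
Witness: (8, 9, 'q', 9, 'q', 't', 8, 9) appears 0× in E1 but 1× in E2.

no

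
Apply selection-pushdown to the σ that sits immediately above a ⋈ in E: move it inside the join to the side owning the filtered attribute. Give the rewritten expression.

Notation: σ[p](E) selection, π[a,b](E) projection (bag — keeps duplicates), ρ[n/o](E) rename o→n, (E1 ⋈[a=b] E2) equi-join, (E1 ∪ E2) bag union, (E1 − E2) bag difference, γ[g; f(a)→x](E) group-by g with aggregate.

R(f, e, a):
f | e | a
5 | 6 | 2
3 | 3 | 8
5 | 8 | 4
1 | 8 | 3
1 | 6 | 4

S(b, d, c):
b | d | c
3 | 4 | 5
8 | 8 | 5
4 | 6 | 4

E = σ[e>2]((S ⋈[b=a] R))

σ filters on e, owned by the right side.
E' = (S ⋈[b=a] σ[e>2](R))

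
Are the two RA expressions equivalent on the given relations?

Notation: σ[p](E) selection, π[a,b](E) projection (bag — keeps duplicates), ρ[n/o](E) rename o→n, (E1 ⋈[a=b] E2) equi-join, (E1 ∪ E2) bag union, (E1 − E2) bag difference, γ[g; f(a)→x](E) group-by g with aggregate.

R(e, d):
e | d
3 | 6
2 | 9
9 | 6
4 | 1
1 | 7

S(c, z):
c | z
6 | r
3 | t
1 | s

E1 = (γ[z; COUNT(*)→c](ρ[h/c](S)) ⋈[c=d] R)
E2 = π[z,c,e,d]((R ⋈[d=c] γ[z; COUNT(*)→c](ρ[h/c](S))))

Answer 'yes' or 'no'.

E1 stepwise |·|:
  S → 3
  ρ[h/c](S) → 3
  γ[z; COUNT(*)→c](ρ[h/c](S)) → 3
  R → 5
  (γ[z; COUNT(*)→c](ρ[h/c](S)) ⋈[c=d] R) → 3
E2 stepwise |·|:
  R → 5
  S → 3
  ρ[h/c](S) → 3
  γ[z; COUNT(*)→c](ρ[h/c](S)) → 3
  (R ⋈[d=c] γ[z; COUNT(*)→c](ρ[h/c](S))) → 3
  π[z,c,e,d]((R ⋈[d=c] γ[z; COUNT(*)→c](ρ[h/c](S)))) → 3

E1 and E2 produce the same multiset:
z | c | e | d
r | 1 | 4 | 1
s | 1 | 4 | 1
t | 1 | 4 | 1

yes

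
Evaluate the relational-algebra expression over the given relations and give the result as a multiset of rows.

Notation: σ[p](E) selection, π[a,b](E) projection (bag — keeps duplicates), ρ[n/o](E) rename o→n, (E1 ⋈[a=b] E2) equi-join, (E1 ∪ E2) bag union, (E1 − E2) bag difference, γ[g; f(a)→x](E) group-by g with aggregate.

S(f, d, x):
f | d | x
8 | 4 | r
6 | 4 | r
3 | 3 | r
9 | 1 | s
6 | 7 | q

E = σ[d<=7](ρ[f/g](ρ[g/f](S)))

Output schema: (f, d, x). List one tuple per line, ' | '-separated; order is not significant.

Subexpression sizes:
  S → 5
  ρ[g/f](S) → 5
  ρ[f/g](ρ[g/f](S)) → 5
  σ[d<=7](ρ[f/g](ρ[g/f](S))) → 5

== RESULT ==
f | d | x
3 | 3 | r
6 | 4 | r
6 | 7 | q
8 | 4 | r
9 | 1 | s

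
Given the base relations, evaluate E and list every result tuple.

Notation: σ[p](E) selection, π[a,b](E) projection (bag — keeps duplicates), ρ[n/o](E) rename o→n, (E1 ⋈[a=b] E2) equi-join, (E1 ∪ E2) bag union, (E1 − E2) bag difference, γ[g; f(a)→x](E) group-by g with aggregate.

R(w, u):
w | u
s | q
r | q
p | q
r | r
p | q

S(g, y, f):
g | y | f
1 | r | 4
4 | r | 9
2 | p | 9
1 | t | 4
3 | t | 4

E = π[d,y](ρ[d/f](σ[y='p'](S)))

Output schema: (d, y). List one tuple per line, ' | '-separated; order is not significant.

Row counts bottom-up:
  S → 5
  σ[y='p'](S) → 1
  ρ[d/f](σ[y='p'](S)) → 1
  π[d,y](ρ[d/f](σ[y='p'](S))) → 1

== RESULT ==
d | y
9 | p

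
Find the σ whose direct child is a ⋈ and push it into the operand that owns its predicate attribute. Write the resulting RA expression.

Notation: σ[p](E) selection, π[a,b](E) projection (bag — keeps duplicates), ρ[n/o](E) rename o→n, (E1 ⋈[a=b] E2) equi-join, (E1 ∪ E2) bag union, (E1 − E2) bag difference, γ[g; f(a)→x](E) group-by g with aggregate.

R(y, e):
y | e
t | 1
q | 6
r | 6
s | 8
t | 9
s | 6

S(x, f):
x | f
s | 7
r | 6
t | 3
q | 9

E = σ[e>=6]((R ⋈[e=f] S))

σ filters on e, owned by the left side.
E' = (σ[e>=6](R) ⋈[e=f] S)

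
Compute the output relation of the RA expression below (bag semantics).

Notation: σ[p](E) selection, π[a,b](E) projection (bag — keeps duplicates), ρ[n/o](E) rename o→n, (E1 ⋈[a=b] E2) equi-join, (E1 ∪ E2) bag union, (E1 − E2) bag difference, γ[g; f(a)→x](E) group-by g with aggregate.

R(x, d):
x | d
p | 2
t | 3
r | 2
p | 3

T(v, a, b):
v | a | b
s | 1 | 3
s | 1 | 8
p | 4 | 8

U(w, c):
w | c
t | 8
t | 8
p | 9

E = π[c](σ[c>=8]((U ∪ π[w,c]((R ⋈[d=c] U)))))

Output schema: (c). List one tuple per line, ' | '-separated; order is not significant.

Subexpression sizes:
  U → 3
  R → 4
  U → 3
  (R ⋈[d=c] U) → 0
  π[w,c]((R ⋈[d=c] U)) → 0
  (U ∪ π[w,c]((R ⋈[d=c] U))) → 3
  σ[c>=8]((U ∪ π[w,c]((R ⋈[d=c] U)))) → 3
  π[c](σ[c>=8]((U ∪ π[w,c]((R ⋈[d=c] U))))) → 3

== RESULT ==
c
8
8
9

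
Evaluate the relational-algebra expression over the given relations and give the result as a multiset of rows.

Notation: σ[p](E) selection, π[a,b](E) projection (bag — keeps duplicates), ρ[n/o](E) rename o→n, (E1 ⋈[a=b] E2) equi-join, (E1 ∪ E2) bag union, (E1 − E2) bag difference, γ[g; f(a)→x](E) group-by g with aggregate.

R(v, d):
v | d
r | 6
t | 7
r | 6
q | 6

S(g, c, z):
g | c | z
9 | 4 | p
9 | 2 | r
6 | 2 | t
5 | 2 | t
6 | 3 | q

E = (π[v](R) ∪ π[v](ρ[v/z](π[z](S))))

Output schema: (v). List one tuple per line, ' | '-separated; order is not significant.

Row counts bottom-up:
  R → 4
  π[v](R) → 4
  S → 5
  π[z](S) → 5
  ρ[v/z](π[z](S)) → 5
  π[v](ρ[v/z](π[z](S))) → 5
  (π[v](R) ∪ π[v](ρ[v/z](π[z](S)))) → 9

== RESULT ==
v
p
q
q
r
r
r
t
t
t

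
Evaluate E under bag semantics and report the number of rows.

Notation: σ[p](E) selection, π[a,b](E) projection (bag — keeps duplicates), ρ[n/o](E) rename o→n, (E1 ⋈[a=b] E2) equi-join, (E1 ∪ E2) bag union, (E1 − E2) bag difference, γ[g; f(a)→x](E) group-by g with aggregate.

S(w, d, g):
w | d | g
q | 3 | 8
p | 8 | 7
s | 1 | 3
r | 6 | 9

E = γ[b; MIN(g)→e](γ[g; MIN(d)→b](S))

Per-node cardinality:
  S → 4
  γ[g; MIN(d)→b](S) → 4
  γ[b; MIN(g)→e](γ[g; MIN(d)→b](S)) → 4

|E| = 4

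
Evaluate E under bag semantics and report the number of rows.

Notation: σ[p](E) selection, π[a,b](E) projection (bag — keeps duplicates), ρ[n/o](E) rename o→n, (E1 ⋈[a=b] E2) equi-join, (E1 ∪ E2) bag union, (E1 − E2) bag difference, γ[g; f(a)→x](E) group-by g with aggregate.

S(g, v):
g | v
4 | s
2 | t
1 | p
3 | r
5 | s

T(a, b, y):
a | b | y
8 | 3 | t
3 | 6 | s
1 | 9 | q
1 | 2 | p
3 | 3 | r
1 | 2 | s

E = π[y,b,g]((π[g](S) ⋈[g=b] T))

Row counts bottom-up:
  S → 5
  π[g](S) → 5
  T → 6
  (π[g](S) ⋈[g=b] T) → 4
  π[y,b,g]((π[g](S) ⋈[g=b] T)) → 4

|E| = 4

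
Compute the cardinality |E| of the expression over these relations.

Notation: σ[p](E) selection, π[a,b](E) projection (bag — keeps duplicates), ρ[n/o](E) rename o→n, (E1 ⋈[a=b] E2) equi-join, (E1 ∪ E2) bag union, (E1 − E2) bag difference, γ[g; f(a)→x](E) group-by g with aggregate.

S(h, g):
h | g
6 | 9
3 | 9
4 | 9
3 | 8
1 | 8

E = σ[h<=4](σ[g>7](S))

Row counts bottom-up:
  S → 5
  σ[g>7](S) → 5
  σ[h<=4](σ[g>7](S)) → 4

|E| = 4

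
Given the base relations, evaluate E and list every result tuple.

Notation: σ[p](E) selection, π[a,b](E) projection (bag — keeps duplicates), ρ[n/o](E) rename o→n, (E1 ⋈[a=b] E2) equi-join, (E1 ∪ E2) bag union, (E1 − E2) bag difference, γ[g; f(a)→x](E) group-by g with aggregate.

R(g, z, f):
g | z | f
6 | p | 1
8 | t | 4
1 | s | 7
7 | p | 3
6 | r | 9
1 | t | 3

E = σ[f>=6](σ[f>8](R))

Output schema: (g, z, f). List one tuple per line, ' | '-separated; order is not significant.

Subexpression sizes:
  R → 6
  σ[f>8](R) → 1
  σ[f>=6](σ[f>8](R)) → 1

== RESULT ==
g | z | f
6 | r | 9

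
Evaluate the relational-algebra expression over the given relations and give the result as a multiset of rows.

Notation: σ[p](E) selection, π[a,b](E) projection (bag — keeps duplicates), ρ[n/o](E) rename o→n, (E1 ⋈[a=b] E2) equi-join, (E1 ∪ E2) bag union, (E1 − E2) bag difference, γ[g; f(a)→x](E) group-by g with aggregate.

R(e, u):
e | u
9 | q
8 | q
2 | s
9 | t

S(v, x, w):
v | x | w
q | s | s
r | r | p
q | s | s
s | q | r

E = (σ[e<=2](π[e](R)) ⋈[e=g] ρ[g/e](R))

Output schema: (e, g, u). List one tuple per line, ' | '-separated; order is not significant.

Subexpression sizes:
  R → 4
  π[e](R) → 4
  σ[e<=2](π[e](R)) → 1
  R → 4
  ρ[g/e](R) → 4
  (σ[e<=2](π[e](R)) ⋈[e=g] ρ[g/e](R)) → 1

== RESULT ==
e | g | u
2 | 2 | s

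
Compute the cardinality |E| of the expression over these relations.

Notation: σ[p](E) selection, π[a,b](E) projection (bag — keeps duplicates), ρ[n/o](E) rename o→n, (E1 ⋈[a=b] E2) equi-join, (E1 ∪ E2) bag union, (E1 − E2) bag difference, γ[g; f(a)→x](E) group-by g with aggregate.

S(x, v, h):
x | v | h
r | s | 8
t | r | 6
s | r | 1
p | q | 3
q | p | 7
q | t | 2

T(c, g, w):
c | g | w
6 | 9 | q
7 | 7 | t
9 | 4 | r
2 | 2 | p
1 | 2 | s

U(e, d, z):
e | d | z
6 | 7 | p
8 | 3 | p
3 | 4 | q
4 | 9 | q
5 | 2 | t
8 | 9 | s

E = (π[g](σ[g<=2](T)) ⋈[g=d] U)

Row counts bottom-up:
  T → 5
  σ[g<=2](T) → 2
  π[g](σ[g<=2](T)) → 2
  U → 6
  (π[g](σ[g<=2](T)) ⋈[g=d] U) → 2

|E| = 2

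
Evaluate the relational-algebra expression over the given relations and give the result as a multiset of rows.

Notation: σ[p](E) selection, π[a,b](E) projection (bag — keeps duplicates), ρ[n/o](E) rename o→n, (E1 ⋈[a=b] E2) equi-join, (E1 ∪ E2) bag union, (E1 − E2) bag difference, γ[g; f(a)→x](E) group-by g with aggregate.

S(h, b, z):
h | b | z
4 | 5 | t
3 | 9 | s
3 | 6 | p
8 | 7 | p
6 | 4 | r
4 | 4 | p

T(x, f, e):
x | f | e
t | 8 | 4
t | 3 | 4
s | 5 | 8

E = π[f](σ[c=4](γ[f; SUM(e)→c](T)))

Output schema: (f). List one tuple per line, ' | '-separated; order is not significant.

Per-node cardinality:
  T → 3
  γ[f; SUM(e)→c](T) → 3
  σ[c=4](γ[f; SUM(e)→c](T)) → 2
  π[f](σ[c=4](γ[f; SUM(e)→c](T))) → 2

== RESULT ==
f
3
8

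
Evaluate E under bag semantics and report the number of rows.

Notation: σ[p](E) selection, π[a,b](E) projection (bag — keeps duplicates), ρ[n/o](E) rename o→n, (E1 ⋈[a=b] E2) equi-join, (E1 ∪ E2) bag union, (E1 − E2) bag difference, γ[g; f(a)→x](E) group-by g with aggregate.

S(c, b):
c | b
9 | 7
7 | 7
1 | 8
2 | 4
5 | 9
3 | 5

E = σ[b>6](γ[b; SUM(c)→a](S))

Per-node cardinality:
  S → 6
  γ[b; SUM(c)→a](S) → 5
  σ[b>6](γ[b; SUM(c)→a](S)) → 3

|E| = 3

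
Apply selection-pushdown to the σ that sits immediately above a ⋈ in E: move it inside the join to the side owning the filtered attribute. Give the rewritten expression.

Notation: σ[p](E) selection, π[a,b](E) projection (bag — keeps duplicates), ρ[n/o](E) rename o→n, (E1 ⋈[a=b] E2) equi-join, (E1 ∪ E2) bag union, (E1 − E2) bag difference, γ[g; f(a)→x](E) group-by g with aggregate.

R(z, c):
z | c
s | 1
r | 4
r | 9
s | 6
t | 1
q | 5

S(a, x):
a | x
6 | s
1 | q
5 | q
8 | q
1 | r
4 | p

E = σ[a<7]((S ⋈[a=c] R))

σ filters on a, owned by the left side.
E' = (σ[a<7](S) ⋈[a=c] R)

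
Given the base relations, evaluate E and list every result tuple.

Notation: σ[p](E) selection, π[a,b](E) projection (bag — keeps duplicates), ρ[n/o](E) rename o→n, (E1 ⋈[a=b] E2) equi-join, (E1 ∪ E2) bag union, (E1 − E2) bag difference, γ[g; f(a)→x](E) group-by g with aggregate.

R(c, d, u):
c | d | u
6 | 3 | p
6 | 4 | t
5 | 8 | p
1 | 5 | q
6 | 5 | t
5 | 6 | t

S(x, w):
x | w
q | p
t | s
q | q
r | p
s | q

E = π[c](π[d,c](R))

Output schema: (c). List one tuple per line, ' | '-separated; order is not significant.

Subexpression sizes:
  R → 6
  π[d,c](R) → 6
  π[c](π[d,c](R)) → 6

== RESULT ==
c
1
5
5
6
6
6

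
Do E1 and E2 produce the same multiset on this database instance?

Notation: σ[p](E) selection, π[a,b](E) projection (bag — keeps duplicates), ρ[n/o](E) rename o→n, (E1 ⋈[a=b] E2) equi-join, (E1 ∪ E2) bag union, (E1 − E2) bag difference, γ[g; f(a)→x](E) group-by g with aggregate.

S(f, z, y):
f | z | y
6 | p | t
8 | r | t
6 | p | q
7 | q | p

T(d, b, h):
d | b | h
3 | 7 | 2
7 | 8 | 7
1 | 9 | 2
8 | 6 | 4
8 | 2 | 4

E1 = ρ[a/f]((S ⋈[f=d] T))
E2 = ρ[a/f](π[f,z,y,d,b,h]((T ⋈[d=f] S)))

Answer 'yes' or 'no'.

E1 subexpression sizes:
  S → 4
  T → 5
  (S ⋈[f=d] T) → 3
  ρ[a/f]((S ⋈[f=d] T)) → 3
E2 subexpression sizes:
  T → 5
  S → 4
  (T ⋈[d=f] S) → 3
  π[f,z,y,d,b,h]((T ⋈[d=f] S)) → 3
  ρ[a/f](π[f,z,y,d,b,h]((T ⋈[d=f] S))) → 3

E1 and E2 produce the same multiset:
a | z | y | d | b | h
7 | q | p | 7 | 8 | 7
8 | r | t | 8 | 2 | 4
8 | r | t | 8 | 6 | 4

yes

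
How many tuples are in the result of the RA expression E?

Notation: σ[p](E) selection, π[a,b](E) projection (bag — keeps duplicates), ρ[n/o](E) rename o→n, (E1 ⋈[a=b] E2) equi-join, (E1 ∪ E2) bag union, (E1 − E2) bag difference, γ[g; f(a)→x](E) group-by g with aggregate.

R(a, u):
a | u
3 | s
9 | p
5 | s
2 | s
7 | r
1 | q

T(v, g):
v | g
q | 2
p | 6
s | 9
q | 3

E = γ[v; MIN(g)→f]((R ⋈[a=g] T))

Subexpression sizes:
  R → 6
  T → 4
  (R ⋈[a=g] T) → 3
  γ[v; MIN(g)→f]((R ⋈[a=g] T)) → 2

|E| = 2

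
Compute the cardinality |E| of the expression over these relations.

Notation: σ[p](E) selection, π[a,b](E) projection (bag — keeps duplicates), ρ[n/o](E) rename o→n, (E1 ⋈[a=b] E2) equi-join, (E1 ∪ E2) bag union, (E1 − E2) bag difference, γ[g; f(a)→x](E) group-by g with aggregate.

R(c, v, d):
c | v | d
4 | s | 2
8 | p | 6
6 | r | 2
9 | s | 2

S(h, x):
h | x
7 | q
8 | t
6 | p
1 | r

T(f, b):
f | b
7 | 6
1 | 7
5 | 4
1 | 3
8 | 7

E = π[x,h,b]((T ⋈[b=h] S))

Row counts bottom-up:
  T → 5
  S → 4
  (T ⋈[b=h] S) → 3
  π[x,h,b]((T ⋈[b=h] S)) → 3

|E| = 3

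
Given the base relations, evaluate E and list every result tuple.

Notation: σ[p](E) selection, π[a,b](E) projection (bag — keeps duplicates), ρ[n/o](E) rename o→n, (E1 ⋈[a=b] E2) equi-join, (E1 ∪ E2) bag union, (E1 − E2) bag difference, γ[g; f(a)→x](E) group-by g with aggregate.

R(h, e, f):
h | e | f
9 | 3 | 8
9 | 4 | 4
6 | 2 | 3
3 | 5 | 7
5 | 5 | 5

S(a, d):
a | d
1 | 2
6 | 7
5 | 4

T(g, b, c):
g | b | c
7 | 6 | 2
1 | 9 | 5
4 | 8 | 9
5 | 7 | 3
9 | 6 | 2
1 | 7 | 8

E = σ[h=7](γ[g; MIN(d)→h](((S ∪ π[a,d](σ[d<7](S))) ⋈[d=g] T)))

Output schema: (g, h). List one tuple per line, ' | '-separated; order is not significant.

Per-node cardinality:
  S → 3
  S → 3
  σ[d<7](S) → 2
  π[a,d](σ[d<7](S)) → 2
  (S ∪ π[a,d](σ[d<7](S))) → 5
  T → 6
  ((S ∪ π[a,d](σ[d<7](S))) ⋈[d=g] T) → 3
  γ[g; MIN(d)→h](((S ∪ π[a,d](σ[d<7](S))) ⋈[d=g] T)) → 2
  σ[h=7](γ[g; MIN(d)→h](((S ∪ π[a,d](σ[d<7](S))) ⋈[d=g] T))) → 1

== RESULT ==
g | h
7 | 7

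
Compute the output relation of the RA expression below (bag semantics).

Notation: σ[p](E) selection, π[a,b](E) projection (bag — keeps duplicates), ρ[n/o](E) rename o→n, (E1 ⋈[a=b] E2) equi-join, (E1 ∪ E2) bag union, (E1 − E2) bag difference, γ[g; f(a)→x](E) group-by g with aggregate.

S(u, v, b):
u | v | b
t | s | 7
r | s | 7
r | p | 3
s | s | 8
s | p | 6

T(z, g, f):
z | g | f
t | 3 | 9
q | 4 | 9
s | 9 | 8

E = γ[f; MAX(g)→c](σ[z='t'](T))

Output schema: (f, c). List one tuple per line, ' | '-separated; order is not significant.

Per-node cardinality:
  T → 3
  σ[z='t'](T) → 1
  γ[f; MAX(g)→c](σ[z='t'](T)) → 1

== RESULT ==
f | c
9 | 3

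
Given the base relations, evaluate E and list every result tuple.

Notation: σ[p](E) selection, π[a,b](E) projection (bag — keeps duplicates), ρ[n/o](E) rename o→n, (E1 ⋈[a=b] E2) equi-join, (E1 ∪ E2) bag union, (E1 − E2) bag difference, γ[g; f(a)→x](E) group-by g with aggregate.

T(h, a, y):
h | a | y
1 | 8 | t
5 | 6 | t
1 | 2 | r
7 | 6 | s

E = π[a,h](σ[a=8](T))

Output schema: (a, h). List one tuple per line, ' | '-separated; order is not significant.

Row counts bottom-up:
  T → 4
  σ[a=8](T) → 1
  π[a,h](σ[a=8](T)) → 1

== RESULT ==
a | h
8 | 1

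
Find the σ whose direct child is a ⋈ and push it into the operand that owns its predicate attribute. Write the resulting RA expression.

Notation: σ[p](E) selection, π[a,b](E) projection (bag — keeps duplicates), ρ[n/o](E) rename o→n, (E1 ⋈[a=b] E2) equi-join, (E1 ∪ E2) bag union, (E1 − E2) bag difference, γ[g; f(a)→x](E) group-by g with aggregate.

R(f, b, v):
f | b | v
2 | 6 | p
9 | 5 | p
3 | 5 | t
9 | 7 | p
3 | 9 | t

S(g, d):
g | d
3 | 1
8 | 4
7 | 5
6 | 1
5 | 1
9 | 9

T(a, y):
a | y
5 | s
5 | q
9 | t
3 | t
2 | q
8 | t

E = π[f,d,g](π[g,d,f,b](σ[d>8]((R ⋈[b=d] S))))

σ filters on d, owned by the right side.
E' = π[f,d,g](π[g,d,f,b]((R ⋈[b=d] σ[d>8](S))))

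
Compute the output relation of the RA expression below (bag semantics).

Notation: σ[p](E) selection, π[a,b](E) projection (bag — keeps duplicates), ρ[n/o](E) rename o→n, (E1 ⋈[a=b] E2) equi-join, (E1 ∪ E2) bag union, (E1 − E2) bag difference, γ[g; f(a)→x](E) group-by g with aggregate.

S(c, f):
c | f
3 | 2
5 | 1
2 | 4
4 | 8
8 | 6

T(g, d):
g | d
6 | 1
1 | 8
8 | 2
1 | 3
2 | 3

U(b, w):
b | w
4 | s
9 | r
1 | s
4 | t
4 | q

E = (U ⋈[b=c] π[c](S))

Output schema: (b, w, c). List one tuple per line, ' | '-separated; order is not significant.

Stepwise |·|:
  U → 5
  S → 5
  π[c](S) → 5
  (U ⋈[b=c] π[c](S)) → 3

== RESULT ==
b | w | c
4 | q | 4
4 | s | 4
4 | t | 4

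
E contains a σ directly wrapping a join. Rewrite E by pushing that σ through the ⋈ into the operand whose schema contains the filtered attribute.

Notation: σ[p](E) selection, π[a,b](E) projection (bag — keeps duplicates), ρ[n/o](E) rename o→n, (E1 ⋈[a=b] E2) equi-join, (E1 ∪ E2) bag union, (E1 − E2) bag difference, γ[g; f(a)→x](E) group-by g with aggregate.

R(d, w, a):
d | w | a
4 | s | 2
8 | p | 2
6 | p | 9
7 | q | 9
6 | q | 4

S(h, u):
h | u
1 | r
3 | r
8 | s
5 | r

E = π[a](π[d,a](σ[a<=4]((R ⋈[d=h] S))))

σ filters on a, owned by the left side.
E' = π[a](π[d,a]((σ[a<=4](R) ⋈[d=h] S)))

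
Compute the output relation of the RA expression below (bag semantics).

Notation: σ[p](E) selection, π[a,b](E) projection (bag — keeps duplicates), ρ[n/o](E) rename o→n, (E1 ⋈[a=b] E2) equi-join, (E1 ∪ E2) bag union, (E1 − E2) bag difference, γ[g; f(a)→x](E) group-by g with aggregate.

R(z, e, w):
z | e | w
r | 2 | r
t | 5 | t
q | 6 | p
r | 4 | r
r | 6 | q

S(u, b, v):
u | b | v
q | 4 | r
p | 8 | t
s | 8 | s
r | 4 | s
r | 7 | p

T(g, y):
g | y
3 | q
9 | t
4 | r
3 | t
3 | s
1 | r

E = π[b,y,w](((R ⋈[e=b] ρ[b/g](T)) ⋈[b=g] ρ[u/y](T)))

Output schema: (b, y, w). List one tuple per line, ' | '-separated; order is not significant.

Stepwise |·|:
  R → 5
  T → 6
  ρ[b/g](T) → 6
  (R ⋈[e=b] ρ[b/g](T)) → 1
  T → 6
  ρ[u/y](T) → 6
  ((R ⋈[e=b] ρ[b/g](T)) ⋈[b=g] ρ[u/y](T)) → 1
  π[b,y,w](((R ⋈[e=b] ρ[b/g](T)) ⋈[b=g] ρ[u/y](T))) → 1

== RESULT ==
b | y | w
4 | r | r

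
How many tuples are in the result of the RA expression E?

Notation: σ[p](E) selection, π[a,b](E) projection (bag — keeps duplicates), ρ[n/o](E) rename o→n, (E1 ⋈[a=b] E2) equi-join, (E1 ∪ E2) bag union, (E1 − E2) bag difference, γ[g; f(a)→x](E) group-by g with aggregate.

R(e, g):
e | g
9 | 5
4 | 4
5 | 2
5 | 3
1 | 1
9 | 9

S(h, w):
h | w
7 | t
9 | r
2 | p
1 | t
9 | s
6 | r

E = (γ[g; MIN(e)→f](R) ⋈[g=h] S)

Per-node cardinality:
  R → 6
  γ[g; MIN(e)→f](R) → 6
  S → 6
  (γ[g; MIN(e)→f](R) ⋈[g=h] S) → 4

|E| = 4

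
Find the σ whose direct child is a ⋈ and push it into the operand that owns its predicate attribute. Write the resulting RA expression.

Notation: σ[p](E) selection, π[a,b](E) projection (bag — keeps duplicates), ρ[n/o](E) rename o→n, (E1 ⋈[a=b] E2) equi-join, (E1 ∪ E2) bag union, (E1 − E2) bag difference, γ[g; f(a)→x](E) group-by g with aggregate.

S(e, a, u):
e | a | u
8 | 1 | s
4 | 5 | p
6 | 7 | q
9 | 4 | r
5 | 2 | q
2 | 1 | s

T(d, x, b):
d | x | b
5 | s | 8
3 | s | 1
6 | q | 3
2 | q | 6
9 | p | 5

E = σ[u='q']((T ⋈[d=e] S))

σ filters on u, owned by the right side.
E' = (T ⋈[d=e] σ[u='q'](S))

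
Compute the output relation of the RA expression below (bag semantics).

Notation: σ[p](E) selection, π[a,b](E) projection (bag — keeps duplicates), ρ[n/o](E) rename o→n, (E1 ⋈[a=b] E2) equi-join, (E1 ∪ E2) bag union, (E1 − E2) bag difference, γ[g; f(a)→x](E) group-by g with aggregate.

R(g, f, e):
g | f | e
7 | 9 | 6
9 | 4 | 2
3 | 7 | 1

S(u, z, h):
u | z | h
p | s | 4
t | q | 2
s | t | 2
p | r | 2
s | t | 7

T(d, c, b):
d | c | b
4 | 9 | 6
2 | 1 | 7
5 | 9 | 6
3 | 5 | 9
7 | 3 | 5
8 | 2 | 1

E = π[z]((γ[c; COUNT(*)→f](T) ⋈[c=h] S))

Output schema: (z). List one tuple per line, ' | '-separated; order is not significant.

Row counts bottom-up:
  T → 6
  γ[c; COUNT(*)→f](T) → 5
  S → 5
  (γ[c; COUNT(*)→f](T) ⋈[c=h] S) → 3
  π[z]((γ[c; COUNT(*)→f](T) ⋈[c=h] S)) → 3

== RESULT ==
z
q
r
t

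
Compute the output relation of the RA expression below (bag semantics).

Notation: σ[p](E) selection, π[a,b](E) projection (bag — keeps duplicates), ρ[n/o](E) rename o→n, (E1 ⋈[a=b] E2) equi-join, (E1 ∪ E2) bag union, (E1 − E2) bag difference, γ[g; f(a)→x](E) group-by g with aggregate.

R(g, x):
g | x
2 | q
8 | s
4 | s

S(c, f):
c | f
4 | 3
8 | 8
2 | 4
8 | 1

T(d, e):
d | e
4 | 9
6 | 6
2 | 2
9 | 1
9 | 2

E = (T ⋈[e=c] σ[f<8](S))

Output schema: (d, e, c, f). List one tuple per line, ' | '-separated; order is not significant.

Subexpression sizes:
  T → 5
  S → 4
  σ[f<8](S) → 3
  (T ⋈[e=c] σ[f<8](S)) → 2

== RESULT ==
d | e | c | f
2 | 2 | 2 | 4
9 | 2 | 2 | 4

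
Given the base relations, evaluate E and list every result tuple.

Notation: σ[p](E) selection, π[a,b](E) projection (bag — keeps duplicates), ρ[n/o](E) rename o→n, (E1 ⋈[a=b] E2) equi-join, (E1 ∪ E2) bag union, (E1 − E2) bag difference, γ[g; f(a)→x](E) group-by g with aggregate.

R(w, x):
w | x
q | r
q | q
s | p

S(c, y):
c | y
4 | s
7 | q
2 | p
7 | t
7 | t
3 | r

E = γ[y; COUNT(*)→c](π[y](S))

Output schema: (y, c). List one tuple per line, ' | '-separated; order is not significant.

Subexpression sizes:
  S → 6
  π[y](S) → 6
  γ[y; COUNT(*)→c](π[y](S)) → 5

== RESULT ==
y | c
p | 1
q | 1
r | 1
s | 1
t | 2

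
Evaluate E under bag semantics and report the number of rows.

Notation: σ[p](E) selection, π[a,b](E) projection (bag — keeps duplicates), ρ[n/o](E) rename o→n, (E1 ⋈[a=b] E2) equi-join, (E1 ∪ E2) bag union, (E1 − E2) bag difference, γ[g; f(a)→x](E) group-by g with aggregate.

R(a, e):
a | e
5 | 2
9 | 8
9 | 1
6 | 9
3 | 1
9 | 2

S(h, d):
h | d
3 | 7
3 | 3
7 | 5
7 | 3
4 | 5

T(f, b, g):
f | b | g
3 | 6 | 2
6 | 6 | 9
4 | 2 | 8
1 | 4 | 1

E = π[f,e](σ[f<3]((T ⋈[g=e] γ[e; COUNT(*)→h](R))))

Row counts bottom-up:
  T → 4
  R → 6
  γ[e; COUNT(*)→h](R) → 4
  (T ⋈[g=e] γ[e; COUNT(*)→h](R)) → 4
  σ[f<3]((T ⋈[g=e] γ[e; COUNT(*)→h](R))) → 1
  π[f,e](σ[f<3]((T ⋈[g=e] γ[e; COUNT(*)→h](R)))) → 1

|E| = 1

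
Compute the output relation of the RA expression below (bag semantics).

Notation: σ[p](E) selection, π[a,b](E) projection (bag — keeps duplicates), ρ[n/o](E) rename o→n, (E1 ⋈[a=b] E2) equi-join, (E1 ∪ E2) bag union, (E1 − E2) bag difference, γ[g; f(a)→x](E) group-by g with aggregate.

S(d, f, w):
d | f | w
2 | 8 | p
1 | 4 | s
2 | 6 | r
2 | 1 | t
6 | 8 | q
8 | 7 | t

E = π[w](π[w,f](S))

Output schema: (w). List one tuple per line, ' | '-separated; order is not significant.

Per-node cardinality:
  S → 6
  π[w,f](S) → 6
  π[w](π[w,f](S)) → 6

== RESULT ==
w
p
q
r
s
t
t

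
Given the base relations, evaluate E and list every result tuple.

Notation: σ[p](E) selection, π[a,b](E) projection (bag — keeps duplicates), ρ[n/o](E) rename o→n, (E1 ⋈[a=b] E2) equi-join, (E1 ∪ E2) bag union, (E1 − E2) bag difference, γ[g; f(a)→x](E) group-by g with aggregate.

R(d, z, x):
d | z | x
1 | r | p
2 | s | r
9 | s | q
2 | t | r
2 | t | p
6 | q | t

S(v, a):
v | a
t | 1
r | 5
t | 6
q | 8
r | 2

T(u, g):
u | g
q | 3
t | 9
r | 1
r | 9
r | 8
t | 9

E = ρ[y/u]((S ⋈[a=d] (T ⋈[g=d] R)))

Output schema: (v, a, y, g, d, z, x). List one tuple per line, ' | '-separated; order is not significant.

Row counts bottom-up:
  S → 5
  T → 6
  R → 6
  (T ⋈[g=d] R) → 4
  (S ⋈[a=d] (T ⋈[g=d] R)) → 1
  ρ[y/u]((S ⋈[a=d] (T ⋈[g=d] R))) → 1

== RESULT ==
v | a | y | g | d | z | x
t | 1 | r | 1 | 1 | r | p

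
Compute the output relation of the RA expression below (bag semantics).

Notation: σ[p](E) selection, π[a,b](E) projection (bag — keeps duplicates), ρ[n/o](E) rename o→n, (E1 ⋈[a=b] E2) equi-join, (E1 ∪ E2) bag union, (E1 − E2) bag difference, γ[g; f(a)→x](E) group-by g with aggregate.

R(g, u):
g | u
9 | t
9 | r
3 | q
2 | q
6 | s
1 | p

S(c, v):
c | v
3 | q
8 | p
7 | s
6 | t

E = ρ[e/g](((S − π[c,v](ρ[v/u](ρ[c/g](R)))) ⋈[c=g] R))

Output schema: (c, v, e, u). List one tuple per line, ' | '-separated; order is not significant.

Stepwise |·|:
  S → 4
  R → 6
  ρ[c/g](R) → 6
  ρ[v/u](ρ[c/g](R)) → 6
  π[c,v](ρ[v/u](ρ[c/g](R))) → 6
  (S − π[c,v](ρ[v/u](ρ[c/g](R)))) → 3
  R → 6
  ((S − π[c,v](ρ[v/u](ρ[c/g](R)))) ⋈[c=g] R) → 1
  ρ[e/g](((S − π[c,v](ρ[v/u](ρ[c/g](R)))) ⋈[c=g] R)) → 1

== RESULT ==
c | v | e | u
6 | t | 6 | s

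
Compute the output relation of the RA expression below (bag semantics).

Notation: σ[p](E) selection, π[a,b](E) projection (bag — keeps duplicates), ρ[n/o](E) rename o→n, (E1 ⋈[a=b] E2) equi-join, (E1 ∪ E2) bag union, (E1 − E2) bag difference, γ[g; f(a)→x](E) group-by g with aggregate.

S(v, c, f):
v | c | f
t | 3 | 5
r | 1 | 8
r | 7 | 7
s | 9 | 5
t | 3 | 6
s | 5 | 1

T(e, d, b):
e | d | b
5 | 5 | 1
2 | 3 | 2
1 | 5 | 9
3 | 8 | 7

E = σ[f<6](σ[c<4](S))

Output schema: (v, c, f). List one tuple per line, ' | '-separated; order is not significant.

Subexpression sizes:
  S → 6
  σ[c<4](S) → 3
  σ[f<6](σ[c<4](S)) → 1

== RESULT ==
v | c | f
t | 3 | 5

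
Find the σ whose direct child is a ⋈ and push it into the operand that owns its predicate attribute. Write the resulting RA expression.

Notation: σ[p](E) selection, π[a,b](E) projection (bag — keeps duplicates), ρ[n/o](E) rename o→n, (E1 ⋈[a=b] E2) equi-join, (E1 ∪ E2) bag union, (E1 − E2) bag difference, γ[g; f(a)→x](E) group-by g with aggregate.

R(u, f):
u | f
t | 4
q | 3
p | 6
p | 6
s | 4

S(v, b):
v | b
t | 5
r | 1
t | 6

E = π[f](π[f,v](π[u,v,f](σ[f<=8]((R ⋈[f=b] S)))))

σ filters on f, owned by the left side.
E' = π[f](π[f,v](π[u,v,f]((σ[f<=8](R) ⋈[f=b] S))))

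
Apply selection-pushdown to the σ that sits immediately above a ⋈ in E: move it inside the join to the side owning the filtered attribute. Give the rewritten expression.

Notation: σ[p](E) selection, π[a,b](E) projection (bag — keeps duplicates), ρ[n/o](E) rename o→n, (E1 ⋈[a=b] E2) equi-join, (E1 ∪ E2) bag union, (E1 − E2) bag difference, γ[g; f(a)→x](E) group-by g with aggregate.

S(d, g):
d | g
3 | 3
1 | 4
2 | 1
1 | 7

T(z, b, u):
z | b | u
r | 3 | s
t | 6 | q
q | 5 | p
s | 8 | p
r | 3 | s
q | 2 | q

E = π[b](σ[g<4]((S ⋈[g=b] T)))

σ filters on g, owned by the left side.
E' = π[b]((σ[g<4](S) ⋈[g=b] T))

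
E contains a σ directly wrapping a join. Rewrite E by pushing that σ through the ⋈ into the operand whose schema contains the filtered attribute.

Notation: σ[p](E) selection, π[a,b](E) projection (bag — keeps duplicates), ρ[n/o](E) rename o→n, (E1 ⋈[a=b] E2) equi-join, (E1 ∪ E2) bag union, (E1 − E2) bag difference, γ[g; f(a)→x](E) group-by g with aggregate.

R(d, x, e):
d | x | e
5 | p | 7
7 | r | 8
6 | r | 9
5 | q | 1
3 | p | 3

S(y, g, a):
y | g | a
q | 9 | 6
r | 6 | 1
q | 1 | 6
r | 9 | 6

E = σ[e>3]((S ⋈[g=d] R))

σ filters on e, owned by the right side.
E' = (S ⋈[g=d] σ[e>3](R))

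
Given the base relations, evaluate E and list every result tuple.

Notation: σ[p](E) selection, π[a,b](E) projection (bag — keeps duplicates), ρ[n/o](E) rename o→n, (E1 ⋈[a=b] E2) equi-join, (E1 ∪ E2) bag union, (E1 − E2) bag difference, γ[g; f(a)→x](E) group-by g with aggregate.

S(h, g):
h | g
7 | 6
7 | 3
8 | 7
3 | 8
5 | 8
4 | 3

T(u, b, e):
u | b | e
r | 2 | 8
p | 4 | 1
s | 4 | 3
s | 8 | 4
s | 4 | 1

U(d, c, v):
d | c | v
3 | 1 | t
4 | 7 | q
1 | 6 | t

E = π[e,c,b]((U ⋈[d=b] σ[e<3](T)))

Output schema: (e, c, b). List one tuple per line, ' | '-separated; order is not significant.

Row counts bottom-up:
  U → 3
  T → 5
  σ[e<3](T) → 2
  (U ⋈[d=b] σ[e<3](T)) → 2
  π[e,c,b]((U ⋈[d=b] σ[e<3](T))) → 2

== RESULT ==
e | c | b
1 | 7 | 4
1 | 7 | 4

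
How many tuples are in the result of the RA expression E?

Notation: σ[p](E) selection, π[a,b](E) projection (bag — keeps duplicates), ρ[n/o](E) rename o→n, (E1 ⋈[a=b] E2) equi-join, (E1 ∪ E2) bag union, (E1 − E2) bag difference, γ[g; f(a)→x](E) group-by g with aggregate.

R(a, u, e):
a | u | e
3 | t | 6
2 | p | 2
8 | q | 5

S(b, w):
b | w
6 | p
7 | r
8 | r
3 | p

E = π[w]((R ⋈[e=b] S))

Subexpression sizes:
  R → 3
  S → 4
  (R ⋈[e=b] S) → 1
  π[w]((R ⋈[e=b] S)) → 1

|E| = 1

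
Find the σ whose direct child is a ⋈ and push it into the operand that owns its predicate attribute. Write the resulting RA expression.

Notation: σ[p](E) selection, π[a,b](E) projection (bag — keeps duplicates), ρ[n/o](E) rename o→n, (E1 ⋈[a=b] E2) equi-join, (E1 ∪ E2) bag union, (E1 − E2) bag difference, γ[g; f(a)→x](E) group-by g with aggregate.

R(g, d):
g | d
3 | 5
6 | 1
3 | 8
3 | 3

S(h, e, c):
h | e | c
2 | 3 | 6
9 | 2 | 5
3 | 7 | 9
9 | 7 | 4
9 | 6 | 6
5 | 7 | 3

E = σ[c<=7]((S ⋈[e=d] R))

σ filters on c, owned by the left side.
E' = (σ[c<=7](S) ⋈[e=d] R)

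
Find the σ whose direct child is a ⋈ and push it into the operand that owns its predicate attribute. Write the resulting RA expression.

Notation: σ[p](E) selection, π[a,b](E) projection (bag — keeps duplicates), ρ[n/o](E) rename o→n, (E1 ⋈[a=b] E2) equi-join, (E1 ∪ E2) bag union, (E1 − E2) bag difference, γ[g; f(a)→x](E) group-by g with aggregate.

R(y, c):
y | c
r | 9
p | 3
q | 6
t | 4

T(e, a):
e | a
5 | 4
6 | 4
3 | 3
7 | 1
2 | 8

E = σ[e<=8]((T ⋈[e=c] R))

σ filters on e, owned by the left side.
E' = (σ[e<=8](T) ⋈[e=c] R)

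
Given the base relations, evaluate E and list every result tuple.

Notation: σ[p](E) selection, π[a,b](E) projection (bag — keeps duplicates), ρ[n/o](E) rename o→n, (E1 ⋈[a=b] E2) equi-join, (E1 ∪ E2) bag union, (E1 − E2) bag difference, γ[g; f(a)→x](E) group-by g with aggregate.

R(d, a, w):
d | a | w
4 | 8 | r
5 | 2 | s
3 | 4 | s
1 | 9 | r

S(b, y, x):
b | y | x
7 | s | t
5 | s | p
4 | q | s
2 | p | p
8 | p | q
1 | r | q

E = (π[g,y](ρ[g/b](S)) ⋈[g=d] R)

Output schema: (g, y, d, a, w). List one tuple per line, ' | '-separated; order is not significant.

Per-node cardinality:
  S → 6
  ρ[g/b](S) → 6
  π[g,y](ρ[g/b](S)) → 6
  R → 4
  (π[g,y](ρ[g/b](S)) ⋈[g=d] R) → 3

== RESULT ==
g | y | d | a | w
1 | r | 1 | 9 | r
4 | q | 4 | 8 | r
5 | s | 5 | 2 | s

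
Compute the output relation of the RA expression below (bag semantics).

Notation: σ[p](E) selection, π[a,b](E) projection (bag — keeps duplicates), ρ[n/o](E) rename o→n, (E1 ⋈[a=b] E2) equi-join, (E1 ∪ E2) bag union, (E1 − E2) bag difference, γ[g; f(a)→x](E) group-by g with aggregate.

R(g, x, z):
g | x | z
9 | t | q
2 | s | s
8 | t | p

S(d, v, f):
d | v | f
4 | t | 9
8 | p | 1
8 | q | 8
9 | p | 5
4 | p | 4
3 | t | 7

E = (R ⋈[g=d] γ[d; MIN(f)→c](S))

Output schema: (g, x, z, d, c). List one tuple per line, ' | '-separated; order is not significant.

Subexpression sizes:
  R → 3
  S → 6
  γ[d; MIN(f)→c](S) → 4
  (R ⋈[g=d] γ[d; MIN(f)→c](S)) → 2

== RESULT ==
g | x | z | d | c
8 | t | p | 8 | 1
9 | t | q | 9 | 5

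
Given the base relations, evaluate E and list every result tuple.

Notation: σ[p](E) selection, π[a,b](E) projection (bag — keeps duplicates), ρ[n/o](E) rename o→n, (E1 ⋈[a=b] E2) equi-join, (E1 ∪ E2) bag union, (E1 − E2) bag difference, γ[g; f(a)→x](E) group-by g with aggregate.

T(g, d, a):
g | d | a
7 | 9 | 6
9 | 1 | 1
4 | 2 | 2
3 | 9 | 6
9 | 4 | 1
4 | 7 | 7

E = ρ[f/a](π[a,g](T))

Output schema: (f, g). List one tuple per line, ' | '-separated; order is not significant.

Stepwise |·|:
  T → 6
  π[a,g](T) → 6
  ρ[f/a](π[a,g](T)) → 6

== RESULT ==
f | g
1 | 9
1 | 9
2 | 4
6 | 3
6 | 7
7 | 4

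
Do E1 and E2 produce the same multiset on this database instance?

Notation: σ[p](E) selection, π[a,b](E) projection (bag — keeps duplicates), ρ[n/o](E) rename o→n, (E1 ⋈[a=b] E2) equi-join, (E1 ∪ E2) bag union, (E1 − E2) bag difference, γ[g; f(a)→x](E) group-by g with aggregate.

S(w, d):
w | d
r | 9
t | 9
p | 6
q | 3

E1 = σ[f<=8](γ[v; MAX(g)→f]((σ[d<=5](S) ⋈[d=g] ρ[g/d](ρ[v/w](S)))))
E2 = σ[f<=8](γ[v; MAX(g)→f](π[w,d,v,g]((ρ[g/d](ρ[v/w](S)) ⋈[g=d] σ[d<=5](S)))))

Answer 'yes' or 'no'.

E1 subexpression sizes:
  S → 4
  σ[d<=5](S) → 1
  S → 4
  ρ[v/w](S) → 4
  ρ[g/d](ρ[v/w](S)) → 4
  (σ[d<=5](S) ⋈[d=g] ρ[g/d](ρ[v/w](S))) → 1
  γ[v; MAX(g)→f]((σ[d<=5](S) ⋈[d=g] ρ[g/d](ρ[v/w](S)))) → 1
  σ[f<=8](γ[v; MAX(g)→f]((σ[d<=5](S) ⋈[d=g] ρ[g/d](ρ[v/w](S))))) → 1
E2 subexpression sizes:
  S → 4
  ρ[v/w](S) → 4
  ρ[g/d](ρ[v/w](S)) → 4
  S → 4
  σ[d<=5](S) → 1
  (ρ[g/d](ρ[v/w](S)) ⋈[g=d] σ[d<=5](S)) → 1
  π[w,d,v,g]((ρ[g/d](ρ[v/w](S)) ⋈[g=d] σ[d<=5](S))) → 1
  γ[v; MAX(g)→f](π[w,d,v,g]((ρ[g/d](ρ[v/w](S)) ⋈[g=d] σ[d<=5](S)))) → 1
  σ[f<=8](γ[v; MAX(g)→f](π[w,d,v,g]((ρ[g/d](ρ[v/w](S)) ⋈[g=d] σ[d<=5](S))))) → 1

E1 and E2 produce the same multiset:
v | f
q | 3

yes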